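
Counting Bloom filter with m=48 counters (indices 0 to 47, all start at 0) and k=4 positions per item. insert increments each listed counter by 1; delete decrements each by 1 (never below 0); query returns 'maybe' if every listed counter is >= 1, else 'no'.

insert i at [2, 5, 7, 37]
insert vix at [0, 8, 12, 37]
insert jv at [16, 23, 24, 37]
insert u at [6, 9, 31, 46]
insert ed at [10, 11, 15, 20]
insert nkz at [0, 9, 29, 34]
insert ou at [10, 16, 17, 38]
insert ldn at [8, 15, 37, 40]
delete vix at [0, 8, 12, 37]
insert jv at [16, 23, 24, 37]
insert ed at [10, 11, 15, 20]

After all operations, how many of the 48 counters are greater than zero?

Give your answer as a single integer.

Answer: 22

Derivation:
Step 1: insert i at [2, 5, 7, 37] -> counters=[0,0,1,0,0,1,0,1,0,0,0,0,0,0,0,0,0,0,0,0,0,0,0,0,0,0,0,0,0,0,0,0,0,0,0,0,0,1,0,0,0,0,0,0,0,0,0,0]
Step 2: insert vix at [0, 8, 12, 37] -> counters=[1,0,1,0,0,1,0,1,1,0,0,0,1,0,0,0,0,0,0,0,0,0,0,0,0,0,0,0,0,0,0,0,0,0,0,0,0,2,0,0,0,0,0,0,0,0,0,0]
Step 3: insert jv at [16, 23, 24, 37] -> counters=[1,0,1,0,0,1,0,1,1,0,0,0,1,0,0,0,1,0,0,0,0,0,0,1,1,0,0,0,0,0,0,0,0,0,0,0,0,3,0,0,0,0,0,0,0,0,0,0]
Step 4: insert u at [6, 9, 31, 46] -> counters=[1,0,1,0,0,1,1,1,1,1,0,0,1,0,0,0,1,0,0,0,0,0,0,1,1,0,0,0,0,0,0,1,0,0,0,0,0,3,0,0,0,0,0,0,0,0,1,0]
Step 5: insert ed at [10, 11, 15, 20] -> counters=[1,0,1,0,0,1,1,1,1,1,1,1,1,0,0,1,1,0,0,0,1,0,0,1,1,0,0,0,0,0,0,1,0,0,0,0,0,3,0,0,0,0,0,0,0,0,1,0]
Step 6: insert nkz at [0, 9, 29, 34] -> counters=[2,0,1,0,0,1,1,1,1,2,1,1,1,0,0,1,1,0,0,0,1,0,0,1,1,0,0,0,0,1,0,1,0,0,1,0,0,3,0,0,0,0,0,0,0,0,1,0]
Step 7: insert ou at [10, 16, 17, 38] -> counters=[2,0,1,0,0,1,1,1,1,2,2,1,1,0,0,1,2,1,0,0,1,0,0,1,1,0,0,0,0,1,0,1,0,0,1,0,0,3,1,0,0,0,0,0,0,0,1,0]
Step 8: insert ldn at [8, 15, 37, 40] -> counters=[2,0,1,0,0,1,1,1,2,2,2,1,1,0,0,2,2,1,0,0,1,0,0,1,1,0,0,0,0,1,0,1,0,0,1,0,0,4,1,0,1,0,0,0,0,0,1,0]
Step 9: delete vix at [0, 8, 12, 37] -> counters=[1,0,1,0,0,1,1,1,1,2,2,1,0,0,0,2,2,1,0,0,1,0,0,1,1,0,0,0,0,1,0,1,0,0,1,0,0,3,1,0,1,0,0,0,0,0,1,0]
Step 10: insert jv at [16, 23, 24, 37] -> counters=[1,0,1,0,0,1,1,1,1,2,2,1,0,0,0,2,3,1,0,0,1,0,0,2,2,0,0,0,0,1,0,1,0,0,1,0,0,4,1,0,1,0,0,0,0,0,1,0]
Step 11: insert ed at [10, 11, 15, 20] -> counters=[1,0,1,0,0,1,1,1,1,2,3,2,0,0,0,3,3,1,0,0,2,0,0,2,2,0,0,0,0,1,0,1,0,0,1,0,0,4,1,0,1,0,0,0,0,0,1,0]
Final counters=[1,0,1,0,0,1,1,1,1,2,3,2,0,0,0,3,3,1,0,0,2,0,0,2,2,0,0,0,0,1,0,1,0,0,1,0,0,4,1,0,1,0,0,0,0,0,1,0] -> 22 nonzero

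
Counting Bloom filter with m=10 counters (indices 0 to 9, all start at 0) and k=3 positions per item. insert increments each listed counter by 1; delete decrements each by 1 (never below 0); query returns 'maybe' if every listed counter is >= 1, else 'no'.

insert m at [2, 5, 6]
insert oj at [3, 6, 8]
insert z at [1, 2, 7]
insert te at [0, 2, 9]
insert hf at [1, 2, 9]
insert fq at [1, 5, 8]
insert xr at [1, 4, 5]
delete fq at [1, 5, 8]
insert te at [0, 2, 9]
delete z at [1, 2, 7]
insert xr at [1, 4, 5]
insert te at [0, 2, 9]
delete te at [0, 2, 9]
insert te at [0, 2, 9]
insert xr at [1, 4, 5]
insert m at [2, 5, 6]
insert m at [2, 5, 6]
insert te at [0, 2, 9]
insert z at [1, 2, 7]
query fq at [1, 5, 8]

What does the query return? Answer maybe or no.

Step 1: insert m at [2, 5, 6] -> counters=[0,0,1,0,0,1,1,0,0,0]
Step 2: insert oj at [3, 6, 8] -> counters=[0,0,1,1,0,1,2,0,1,0]
Step 3: insert z at [1, 2, 7] -> counters=[0,1,2,1,0,1,2,1,1,0]
Step 4: insert te at [0, 2, 9] -> counters=[1,1,3,1,0,1,2,1,1,1]
Step 5: insert hf at [1, 2, 9] -> counters=[1,2,4,1,0,1,2,1,1,2]
Step 6: insert fq at [1, 5, 8] -> counters=[1,3,4,1,0,2,2,1,2,2]
Step 7: insert xr at [1, 4, 5] -> counters=[1,4,4,1,1,3,2,1,2,2]
Step 8: delete fq at [1, 5, 8] -> counters=[1,3,4,1,1,2,2,1,1,2]
Step 9: insert te at [0, 2, 9] -> counters=[2,3,5,1,1,2,2,1,1,3]
Step 10: delete z at [1, 2, 7] -> counters=[2,2,4,1,1,2,2,0,1,3]
Step 11: insert xr at [1, 4, 5] -> counters=[2,3,4,1,2,3,2,0,1,3]
Step 12: insert te at [0, 2, 9] -> counters=[3,3,5,1,2,3,2,0,1,4]
Step 13: delete te at [0, 2, 9] -> counters=[2,3,4,1,2,3,2,0,1,3]
Step 14: insert te at [0, 2, 9] -> counters=[3,3,5,1,2,3,2,0,1,4]
Step 15: insert xr at [1, 4, 5] -> counters=[3,4,5,1,3,4,2,0,1,4]
Step 16: insert m at [2, 5, 6] -> counters=[3,4,6,1,3,5,3,0,1,4]
Step 17: insert m at [2, 5, 6] -> counters=[3,4,7,1,3,6,4,0,1,4]
Step 18: insert te at [0, 2, 9] -> counters=[4,4,8,1,3,6,4,0,1,5]
Step 19: insert z at [1, 2, 7] -> counters=[4,5,9,1,3,6,4,1,1,5]
Query fq: check counters[1]=5 counters[5]=6 counters[8]=1 -> maybe

Answer: maybe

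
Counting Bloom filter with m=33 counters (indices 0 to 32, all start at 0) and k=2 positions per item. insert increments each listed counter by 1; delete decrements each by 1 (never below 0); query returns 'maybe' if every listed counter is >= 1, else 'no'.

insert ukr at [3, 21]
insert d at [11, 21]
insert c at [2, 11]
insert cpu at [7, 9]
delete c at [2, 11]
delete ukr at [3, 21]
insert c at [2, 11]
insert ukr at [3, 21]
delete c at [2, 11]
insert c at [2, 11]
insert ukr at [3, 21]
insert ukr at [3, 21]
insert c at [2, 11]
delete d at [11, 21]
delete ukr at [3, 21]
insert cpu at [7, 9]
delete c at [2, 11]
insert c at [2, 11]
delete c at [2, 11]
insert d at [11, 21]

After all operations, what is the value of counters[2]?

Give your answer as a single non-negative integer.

Answer: 1

Derivation:
Step 1: insert ukr at [3, 21] -> counters=[0,0,0,1,0,0,0,0,0,0,0,0,0,0,0,0,0,0,0,0,0,1,0,0,0,0,0,0,0,0,0,0,0]
Step 2: insert d at [11, 21] -> counters=[0,0,0,1,0,0,0,0,0,0,0,1,0,0,0,0,0,0,0,0,0,2,0,0,0,0,0,0,0,0,0,0,0]
Step 3: insert c at [2, 11] -> counters=[0,0,1,1,0,0,0,0,0,0,0,2,0,0,0,0,0,0,0,0,0,2,0,0,0,0,0,0,0,0,0,0,0]
Step 4: insert cpu at [7, 9] -> counters=[0,0,1,1,0,0,0,1,0,1,0,2,0,0,0,0,0,0,0,0,0,2,0,0,0,0,0,0,0,0,0,0,0]
Step 5: delete c at [2, 11] -> counters=[0,0,0,1,0,0,0,1,0,1,0,1,0,0,0,0,0,0,0,0,0,2,0,0,0,0,0,0,0,0,0,0,0]
Step 6: delete ukr at [3, 21] -> counters=[0,0,0,0,0,0,0,1,0,1,0,1,0,0,0,0,0,0,0,0,0,1,0,0,0,0,0,0,0,0,0,0,0]
Step 7: insert c at [2, 11] -> counters=[0,0,1,0,0,0,0,1,0,1,0,2,0,0,0,0,0,0,0,0,0,1,0,0,0,0,0,0,0,0,0,0,0]
Step 8: insert ukr at [3, 21] -> counters=[0,0,1,1,0,0,0,1,0,1,0,2,0,0,0,0,0,0,0,0,0,2,0,0,0,0,0,0,0,0,0,0,0]
Step 9: delete c at [2, 11] -> counters=[0,0,0,1,0,0,0,1,0,1,0,1,0,0,0,0,0,0,0,0,0,2,0,0,0,0,0,0,0,0,0,0,0]
Step 10: insert c at [2, 11] -> counters=[0,0,1,1,0,0,0,1,0,1,0,2,0,0,0,0,0,0,0,0,0,2,0,0,0,0,0,0,0,0,0,0,0]
Step 11: insert ukr at [3, 21] -> counters=[0,0,1,2,0,0,0,1,0,1,0,2,0,0,0,0,0,0,0,0,0,3,0,0,0,0,0,0,0,0,0,0,0]
Step 12: insert ukr at [3, 21] -> counters=[0,0,1,3,0,0,0,1,0,1,0,2,0,0,0,0,0,0,0,0,0,4,0,0,0,0,0,0,0,0,0,0,0]
Step 13: insert c at [2, 11] -> counters=[0,0,2,3,0,0,0,1,0,1,0,3,0,0,0,0,0,0,0,0,0,4,0,0,0,0,0,0,0,0,0,0,0]
Step 14: delete d at [11, 21] -> counters=[0,0,2,3,0,0,0,1,0,1,0,2,0,0,0,0,0,0,0,0,0,3,0,0,0,0,0,0,0,0,0,0,0]
Step 15: delete ukr at [3, 21] -> counters=[0,0,2,2,0,0,0,1,0,1,0,2,0,0,0,0,0,0,0,0,0,2,0,0,0,0,0,0,0,0,0,0,0]
Step 16: insert cpu at [7, 9] -> counters=[0,0,2,2,0,0,0,2,0,2,0,2,0,0,0,0,0,0,0,0,0,2,0,0,0,0,0,0,0,0,0,0,0]
Step 17: delete c at [2, 11] -> counters=[0,0,1,2,0,0,0,2,0,2,0,1,0,0,0,0,0,0,0,0,0,2,0,0,0,0,0,0,0,0,0,0,0]
Step 18: insert c at [2, 11] -> counters=[0,0,2,2,0,0,0,2,0,2,0,2,0,0,0,0,0,0,0,0,0,2,0,0,0,0,0,0,0,0,0,0,0]
Step 19: delete c at [2, 11] -> counters=[0,0,1,2,0,0,0,2,0,2,0,1,0,0,0,0,0,0,0,0,0,2,0,0,0,0,0,0,0,0,0,0,0]
Step 20: insert d at [11, 21] -> counters=[0,0,1,2,0,0,0,2,0,2,0,2,0,0,0,0,0,0,0,0,0,3,0,0,0,0,0,0,0,0,0,0,0]
Final counters=[0,0,1,2,0,0,0,2,0,2,0,2,0,0,0,0,0,0,0,0,0,3,0,0,0,0,0,0,0,0,0,0,0] -> counters[2]=1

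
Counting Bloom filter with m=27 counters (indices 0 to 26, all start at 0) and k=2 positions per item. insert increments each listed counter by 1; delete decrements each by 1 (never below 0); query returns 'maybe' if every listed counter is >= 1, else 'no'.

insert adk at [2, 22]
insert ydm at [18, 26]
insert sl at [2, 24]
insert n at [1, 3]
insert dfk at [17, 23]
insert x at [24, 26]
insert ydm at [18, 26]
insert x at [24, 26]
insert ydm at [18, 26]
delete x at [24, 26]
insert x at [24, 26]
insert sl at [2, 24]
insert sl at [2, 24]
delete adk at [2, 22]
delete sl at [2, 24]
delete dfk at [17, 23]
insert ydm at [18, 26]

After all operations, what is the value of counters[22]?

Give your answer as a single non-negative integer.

Step 1: insert adk at [2, 22] -> counters=[0,0,1,0,0,0,0,0,0,0,0,0,0,0,0,0,0,0,0,0,0,0,1,0,0,0,0]
Step 2: insert ydm at [18, 26] -> counters=[0,0,1,0,0,0,0,0,0,0,0,0,0,0,0,0,0,0,1,0,0,0,1,0,0,0,1]
Step 3: insert sl at [2, 24] -> counters=[0,0,2,0,0,0,0,0,0,0,0,0,0,0,0,0,0,0,1,0,0,0,1,0,1,0,1]
Step 4: insert n at [1, 3] -> counters=[0,1,2,1,0,0,0,0,0,0,0,0,0,0,0,0,0,0,1,0,0,0,1,0,1,0,1]
Step 5: insert dfk at [17, 23] -> counters=[0,1,2,1,0,0,0,0,0,0,0,0,0,0,0,0,0,1,1,0,0,0,1,1,1,0,1]
Step 6: insert x at [24, 26] -> counters=[0,1,2,1,0,0,0,0,0,0,0,0,0,0,0,0,0,1,1,0,0,0,1,1,2,0,2]
Step 7: insert ydm at [18, 26] -> counters=[0,1,2,1,0,0,0,0,0,0,0,0,0,0,0,0,0,1,2,0,0,0,1,1,2,0,3]
Step 8: insert x at [24, 26] -> counters=[0,1,2,1,0,0,0,0,0,0,0,0,0,0,0,0,0,1,2,0,0,0,1,1,3,0,4]
Step 9: insert ydm at [18, 26] -> counters=[0,1,2,1,0,0,0,0,0,0,0,0,0,0,0,0,0,1,3,0,0,0,1,1,3,0,5]
Step 10: delete x at [24, 26] -> counters=[0,1,2,1,0,0,0,0,0,0,0,0,0,0,0,0,0,1,3,0,0,0,1,1,2,0,4]
Step 11: insert x at [24, 26] -> counters=[0,1,2,1,0,0,0,0,0,0,0,0,0,0,0,0,0,1,3,0,0,0,1,1,3,0,5]
Step 12: insert sl at [2, 24] -> counters=[0,1,3,1,0,0,0,0,0,0,0,0,0,0,0,0,0,1,3,0,0,0,1,1,4,0,5]
Step 13: insert sl at [2, 24] -> counters=[0,1,4,1,0,0,0,0,0,0,0,0,0,0,0,0,0,1,3,0,0,0,1,1,5,0,5]
Step 14: delete adk at [2, 22] -> counters=[0,1,3,1,0,0,0,0,0,0,0,0,0,0,0,0,0,1,3,0,0,0,0,1,5,0,5]
Step 15: delete sl at [2, 24] -> counters=[0,1,2,1,0,0,0,0,0,0,0,0,0,0,0,0,0,1,3,0,0,0,0,1,4,0,5]
Step 16: delete dfk at [17, 23] -> counters=[0,1,2,1,0,0,0,0,0,0,0,0,0,0,0,0,0,0,3,0,0,0,0,0,4,0,5]
Step 17: insert ydm at [18, 26] -> counters=[0,1,2,1,0,0,0,0,0,0,0,0,0,0,0,0,0,0,4,0,0,0,0,0,4,0,6]
Final counters=[0,1,2,1,0,0,0,0,0,0,0,0,0,0,0,0,0,0,4,0,0,0,0,0,4,0,6] -> counters[22]=0

Answer: 0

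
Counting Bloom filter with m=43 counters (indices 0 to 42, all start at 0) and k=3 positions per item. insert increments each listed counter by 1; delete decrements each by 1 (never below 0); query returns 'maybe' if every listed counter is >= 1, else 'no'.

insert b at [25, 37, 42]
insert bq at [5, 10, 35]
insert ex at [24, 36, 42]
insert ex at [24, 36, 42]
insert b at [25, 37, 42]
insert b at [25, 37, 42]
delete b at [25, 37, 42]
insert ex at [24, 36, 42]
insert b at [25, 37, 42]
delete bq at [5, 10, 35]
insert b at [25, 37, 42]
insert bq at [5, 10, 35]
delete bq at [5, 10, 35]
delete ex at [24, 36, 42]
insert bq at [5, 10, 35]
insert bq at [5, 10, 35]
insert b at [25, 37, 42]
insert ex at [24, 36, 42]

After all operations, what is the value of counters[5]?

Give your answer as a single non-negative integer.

Step 1: insert b at [25, 37, 42] -> counters=[0,0,0,0,0,0,0,0,0,0,0,0,0,0,0,0,0,0,0,0,0,0,0,0,0,1,0,0,0,0,0,0,0,0,0,0,0,1,0,0,0,0,1]
Step 2: insert bq at [5, 10, 35] -> counters=[0,0,0,0,0,1,0,0,0,0,1,0,0,0,0,0,0,0,0,0,0,0,0,0,0,1,0,0,0,0,0,0,0,0,0,1,0,1,0,0,0,0,1]
Step 3: insert ex at [24, 36, 42] -> counters=[0,0,0,0,0,1,0,0,0,0,1,0,0,0,0,0,0,0,0,0,0,0,0,0,1,1,0,0,0,0,0,0,0,0,0,1,1,1,0,0,0,0,2]
Step 4: insert ex at [24, 36, 42] -> counters=[0,0,0,0,0,1,0,0,0,0,1,0,0,0,0,0,0,0,0,0,0,0,0,0,2,1,0,0,0,0,0,0,0,0,0,1,2,1,0,0,0,0,3]
Step 5: insert b at [25, 37, 42] -> counters=[0,0,0,0,0,1,0,0,0,0,1,0,0,0,0,0,0,0,0,0,0,0,0,0,2,2,0,0,0,0,0,0,0,0,0,1,2,2,0,0,0,0,4]
Step 6: insert b at [25, 37, 42] -> counters=[0,0,0,0,0,1,0,0,0,0,1,0,0,0,0,0,0,0,0,0,0,0,0,0,2,3,0,0,0,0,0,0,0,0,0,1,2,3,0,0,0,0,5]
Step 7: delete b at [25, 37, 42] -> counters=[0,0,0,0,0,1,0,0,0,0,1,0,0,0,0,0,0,0,0,0,0,0,0,0,2,2,0,0,0,0,0,0,0,0,0,1,2,2,0,0,0,0,4]
Step 8: insert ex at [24, 36, 42] -> counters=[0,0,0,0,0,1,0,0,0,0,1,0,0,0,0,0,0,0,0,0,0,0,0,0,3,2,0,0,0,0,0,0,0,0,0,1,3,2,0,0,0,0,5]
Step 9: insert b at [25, 37, 42] -> counters=[0,0,0,0,0,1,0,0,0,0,1,0,0,0,0,0,0,0,0,0,0,0,0,0,3,3,0,0,0,0,0,0,0,0,0,1,3,3,0,0,0,0,6]
Step 10: delete bq at [5, 10, 35] -> counters=[0,0,0,0,0,0,0,0,0,0,0,0,0,0,0,0,0,0,0,0,0,0,0,0,3,3,0,0,0,0,0,0,0,0,0,0,3,3,0,0,0,0,6]
Step 11: insert b at [25, 37, 42] -> counters=[0,0,0,0,0,0,0,0,0,0,0,0,0,0,0,0,0,0,0,0,0,0,0,0,3,4,0,0,0,0,0,0,0,0,0,0,3,4,0,0,0,0,7]
Step 12: insert bq at [5, 10, 35] -> counters=[0,0,0,0,0,1,0,0,0,0,1,0,0,0,0,0,0,0,0,0,0,0,0,0,3,4,0,0,0,0,0,0,0,0,0,1,3,4,0,0,0,0,7]
Step 13: delete bq at [5, 10, 35] -> counters=[0,0,0,0,0,0,0,0,0,0,0,0,0,0,0,0,0,0,0,0,0,0,0,0,3,4,0,0,0,0,0,0,0,0,0,0,3,4,0,0,0,0,7]
Step 14: delete ex at [24, 36, 42] -> counters=[0,0,0,0,0,0,0,0,0,0,0,0,0,0,0,0,0,0,0,0,0,0,0,0,2,4,0,0,0,0,0,0,0,0,0,0,2,4,0,0,0,0,6]
Step 15: insert bq at [5, 10, 35] -> counters=[0,0,0,0,0,1,0,0,0,0,1,0,0,0,0,0,0,0,0,0,0,0,0,0,2,4,0,0,0,0,0,0,0,0,0,1,2,4,0,0,0,0,6]
Step 16: insert bq at [5, 10, 35] -> counters=[0,0,0,0,0,2,0,0,0,0,2,0,0,0,0,0,0,0,0,0,0,0,0,0,2,4,0,0,0,0,0,0,0,0,0,2,2,4,0,0,0,0,6]
Step 17: insert b at [25, 37, 42] -> counters=[0,0,0,0,0,2,0,0,0,0,2,0,0,0,0,0,0,0,0,0,0,0,0,0,2,5,0,0,0,0,0,0,0,0,0,2,2,5,0,0,0,0,7]
Step 18: insert ex at [24, 36, 42] -> counters=[0,0,0,0,0,2,0,0,0,0,2,0,0,0,0,0,0,0,0,0,0,0,0,0,3,5,0,0,0,0,0,0,0,0,0,2,3,5,0,0,0,0,8]
Final counters=[0,0,0,0,0,2,0,0,0,0,2,0,0,0,0,0,0,0,0,0,0,0,0,0,3,5,0,0,0,0,0,0,0,0,0,2,3,5,0,0,0,0,8] -> counters[5]=2

Answer: 2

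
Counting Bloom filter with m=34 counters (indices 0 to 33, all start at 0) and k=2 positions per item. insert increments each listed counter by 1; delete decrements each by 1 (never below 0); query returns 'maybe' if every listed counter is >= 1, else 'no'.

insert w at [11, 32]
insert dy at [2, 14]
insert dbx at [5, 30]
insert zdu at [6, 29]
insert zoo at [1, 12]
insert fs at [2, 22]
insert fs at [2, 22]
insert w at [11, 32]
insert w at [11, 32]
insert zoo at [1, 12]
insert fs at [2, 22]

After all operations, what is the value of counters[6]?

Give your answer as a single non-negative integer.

Answer: 1

Derivation:
Step 1: insert w at [11, 32] -> counters=[0,0,0,0,0,0,0,0,0,0,0,1,0,0,0,0,0,0,0,0,0,0,0,0,0,0,0,0,0,0,0,0,1,0]
Step 2: insert dy at [2, 14] -> counters=[0,0,1,0,0,0,0,0,0,0,0,1,0,0,1,0,0,0,0,0,0,0,0,0,0,0,0,0,0,0,0,0,1,0]
Step 3: insert dbx at [5, 30] -> counters=[0,0,1,0,0,1,0,0,0,0,0,1,0,0,1,0,0,0,0,0,0,0,0,0,0,0,0,0,0,0,1,0,1,0]
Step 4: insert zdu at [6, 29] -> counters=[0,0,1,0,0,1,1,0,0,0,0,1,0,0,1,0,0,0,0,0,0,0,0,0,0,0,0,0,0,1,1,0,1,0]
Step 5: insert zoo at [1, 12] -> counters=[0,1,1,0,0,1,1,0,0,0,0,1,1,0,1,0,0,0,0,0,0,0,0,0,0,0,0,0,0,1,1,0,1,0]
Step 6: insert fs at [2, 22] -> counters=[0,1,2,0,0,1,1,0,0,0,0,1,1,0,1,0,0,0,0,0,0,0,1,0,0,0,0,0,0,1,1,0,1,0]
Step 7: insert fs at [2, 22] -> counters=[0,1,3,0,0,1,1,0,0,0,0,1,1,0,1,0,0,0,0,0,0,0,2,0,0,0,0,0,0,1,1,0,1,0]
Step 8: insert w at [11, 32] -> counters=[0,1,3,0,0,1,1,0,0,0,0,2,1,0,1,0,0,0,0,0,0,0,2,0,0,0,0,0,0,1,1,0,2,0]
Step 9: insert w at [11, 32] -> counters=[0,1,3,0,0,1,1,0,0,0,0,3,1,0,1,0,0,0,0,0,0,0,2,0,0,0,0,0,0,1,1,0,3,0]
Step 10: insert zoo at [1, 12] -> counters=[0,2,3,0,0,1,1,0,0,0,0,3,2,0,1,0,0,0,0,0,0,0,2,0,0,0,0,0,0,1,1,0,3,0]
Step 11: insert fs at [2, 22] -> counters=[0,2,4,0,0,1,1,0,0,0,0,3,2,0,1,0,0,0,0,0,0,0,3,0,0,0,0,0,0,1,1,0,3,0]
Final counters=[0,2,4,0,0,1,1,0,0,0,0,3,2,0,1,0,0,0,0,0,0,0,3,0,0,0,0,0,0,1,1,0,3,0] -> counters[6]=1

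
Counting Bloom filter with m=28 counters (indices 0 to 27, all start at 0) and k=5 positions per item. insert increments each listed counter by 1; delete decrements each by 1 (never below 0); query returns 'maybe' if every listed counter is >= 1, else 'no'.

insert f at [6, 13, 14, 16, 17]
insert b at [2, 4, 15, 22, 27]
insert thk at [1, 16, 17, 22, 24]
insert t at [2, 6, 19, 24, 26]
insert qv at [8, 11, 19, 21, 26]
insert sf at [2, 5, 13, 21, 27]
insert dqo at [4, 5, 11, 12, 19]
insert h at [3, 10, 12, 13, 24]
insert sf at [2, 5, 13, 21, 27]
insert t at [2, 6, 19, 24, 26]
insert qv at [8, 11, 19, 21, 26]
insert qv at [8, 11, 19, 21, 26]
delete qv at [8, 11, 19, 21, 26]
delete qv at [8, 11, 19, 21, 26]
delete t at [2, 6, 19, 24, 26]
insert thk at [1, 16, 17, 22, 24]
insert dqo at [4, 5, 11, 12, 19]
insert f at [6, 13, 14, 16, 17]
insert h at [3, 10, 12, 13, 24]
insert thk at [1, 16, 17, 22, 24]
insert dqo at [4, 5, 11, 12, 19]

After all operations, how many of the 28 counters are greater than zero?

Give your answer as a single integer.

Step 1: insert f at [6, 13, 14, 16, 17] -> counters=[0,0,0,0,0,0,1,0,0,0,0,0,0,1,1,0,1,1,0,0,0,0,0,0,0,0,0,0]
Step 2: insert b at [2, 4, 15, 22, 27] -> counters=[0,0,1,0,1,0,1,0,0,0,0,0,0,1,1,1,1,1,0,0,0,0,1,0,0,0,0,1]
Step 3: insert thk at [1, 16, 17, 22, 24] -> counters=[0,1,1,0,1,0,1,0,0,0,0,0,0,1,1,1,2,2,0,0,0,0,2,0,1,0,0,1]
Step 4: insert t at [2, 6, 19, 24, 26] -> counters=[0,1,2,0,1,0,2,0,0,0,0,0,0,1,1,1,2,2,0,1,0,0,2,0,2,0,1,1]
Step 5: insert qv at [8, 11, 19, 21, 26] -> counters=[0,1,2,0,1,0,2,0,1,0,0,1,0,1,1,1,2,2,0,2,0,1,2,0,2,0,2,1]
Step 6: insert sf at [2, 5, 13, 21, 27] -> counters=[0,1,3,0,1,1,2,0,1,0,0,1,0,2,1,1,2,2,0,2,0,2,2,0,2,0,2,2]
Step 7: insert dqo at [4, 5, 11, 12, 19] -> counters=[0,1,3,0,2,2,2,0,1,0,0,2,1,2,1,1,2,2,0,3,0,2,2,0,2,0,2,2]
Step 8: insert h at [3, 10, 12, 13, 24] -> counters=[0,1,3,1,2,2,2,0,1,0,1,2,2,3,1,1,2,2,0,3,0,2,2,0,3,0,2,2]
Step 9: insert sf at [2, 5, 13, 21, 27] -> counters=[0,1,4,1,2,3,2,0,1,0,1,2,2,4,1,1,2,2,0,3,0,3,2,0,3,0,2,3]
Step 10: insert t at [2, 6, 19, 24, 26] -> counters=[0,1,5,1,2,3,3,0,1,0,1,2,2,4,1,1,2,2,0,4,0,3,2,0,4,0,3,3]
Step 11: insert qv at [8, 11, 19, 21, 26] -> counters=[0,1,5,1,2,3,3,0,2,0,1,3,2,4,1,1,2,2,0,5,0,4,2,0,4,0,4,3]
Step 12: insert qv at [8, 11, 19, 21, 26] -> counters=[0,1,5,1,2,3,3,0,3,0,1,4,2,4,1,1,2,2,0,6,0,5,2,0,4,0,5,3]
Step 13: delete qv at [8, 11, 19, 21, 26] -> counters=[0,1,5,1,2,3,3,0,2,0,1,3,2,4,1,1,2,2,0,5,0,4,2,0,4,0,4,3]
Step 14: delete qv at [8, 11, 19, 21, 26] -> counters=[0,1,5,1,2,3,3,0,1,0,1,2,2,4,1,1,2,2,0,4,0,3,2,0,4,0,3,3]
Step 15: delete t at [2, 6, 19, 24, 26] -> counters=[0,1,4,1,2,3,2,0,1,0,1,2,2,4,1,1,2,2,0,3,0,3,2,0,3,0,2,3]
Step 16: insert thk at [1, 16, 17, 22, 24] -> counters=[0,2,4,1,2,3,2,0,1,0,1,2,2,4,1,1,3,3,0,3,0,3,3,0,4,0,2,3]
Step 17: insert dqo at [4, 5, 11, 12, 19] -> counters=[0,2,4,1,3,4,2,0,1,0,1,3,3,4,1,1,3,3,0,4,0,3,3,0,4,0,2,3]
Step 18: insert f at [6, 13, 14, 16, 17] -> counters=[0,2,4,1,3,4,3,0,1,0,1,3,3,5,2,1,4,4,0,4,0,3,3,0,4,0,2,3]
Step 19: insert h at [3, 10, 12, 13, 24] -> counters=[0,2,4,2,3,4,3,0,1,0,2,3,4,6,2,1,4,4,0,4,0,3,3,0,5,0,2,3]
Step 20: insert thk at [1, 16, 17, 22, 24] -> counters=[0,3,4,2,3,4,3,0,1,0,2,3,4,6,2,1,5,5,0,4,0,3,4,0,6,0,2,3]
Step 21: insert dqo at [4, 5, 11, 12, 19] -> counters=[0,3,4,2,4,5,3,0,1,0,2,4,5,6,2,1,5,5,0,5,0,3,4,0,6,0,2,3]
Final counters=[0,3,4,2,4,5,3,0,1,0,2,4,5,6,2,1,5,5,0,5,0,3,4,0,6,0,2,3] -> 21 nonzero

Answer: 21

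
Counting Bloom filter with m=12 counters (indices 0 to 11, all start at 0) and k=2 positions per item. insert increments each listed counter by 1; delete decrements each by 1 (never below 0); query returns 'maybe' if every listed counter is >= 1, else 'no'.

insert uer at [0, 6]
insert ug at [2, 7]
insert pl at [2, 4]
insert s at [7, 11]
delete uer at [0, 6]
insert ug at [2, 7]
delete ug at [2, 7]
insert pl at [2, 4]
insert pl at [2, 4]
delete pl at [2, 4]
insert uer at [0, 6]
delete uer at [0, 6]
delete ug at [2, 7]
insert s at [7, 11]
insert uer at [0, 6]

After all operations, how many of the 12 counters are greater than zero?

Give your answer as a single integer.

Step 1: insert uer at [0, 6] -> counters=[1,0,0,0,0,0,1,0,0,0,0,0]
Step 2: insert ug at [2, 7] -> counters=[1,0,1,0,0,0,1,1,0,0,0,0]
Step 3: insert pl at [2, 4] -> counters=[1,0,2,0,1,0,1,1,0,0,0,0]
Step 4: insert s at [7, 11] -> counters=[1,0,2,0,1,0,1,2,0,0,0,1]
Step 5: delete uer at [0, 6] -> counters=[0,0,2,0,1,0,0,2,0,0,0,1]
Step 6: insert ug at [2, 7] -> counters=[0,0,3,0,1,0,0,3,0,0,0,1]
Step 7: delete ug at [2, 7] -> counters=[0,0,2,0,1,0,0,2,0,0,0,1]
Step 8: insert pl at [2, 4] -> counters=[0,0,3,0,2,0,0,2,0,0,0,1]
Step 9: insert pl at [2, 4] -> counters=[0,0,4,0,3,0,0,2,0,0,0,1]
Step 10: delete pl at [2, 4] -> counters=[0,0,3,0,2,0,0,2,0,0,0,1]
Step 11: insert uer at [0, 6] -> counters=[1,0,3,0,2,0,1,2,0,0,0,1]
Step 12: delete uer at [0, 6] -> counters=[0,0,3,0,2,0,0,2,0,0,0,1]
Step 13: delete ug at [2, 7] -> counters=[0,0,2,0,2,0,0,1,0,0,0,1]
Step 14: insert s at [7, 11] -> counters=[0,0,2,0,2,0,0,2,0,0,0,2]
Step 15: insert uer at [0, 6] -> counters=[1,0,2,0,2,0,1,2,0,0,0,2]
Final counters=[1,0,2,0,2,0,1,2,0,0,0,2] -> 6 nonzero

Answer: 6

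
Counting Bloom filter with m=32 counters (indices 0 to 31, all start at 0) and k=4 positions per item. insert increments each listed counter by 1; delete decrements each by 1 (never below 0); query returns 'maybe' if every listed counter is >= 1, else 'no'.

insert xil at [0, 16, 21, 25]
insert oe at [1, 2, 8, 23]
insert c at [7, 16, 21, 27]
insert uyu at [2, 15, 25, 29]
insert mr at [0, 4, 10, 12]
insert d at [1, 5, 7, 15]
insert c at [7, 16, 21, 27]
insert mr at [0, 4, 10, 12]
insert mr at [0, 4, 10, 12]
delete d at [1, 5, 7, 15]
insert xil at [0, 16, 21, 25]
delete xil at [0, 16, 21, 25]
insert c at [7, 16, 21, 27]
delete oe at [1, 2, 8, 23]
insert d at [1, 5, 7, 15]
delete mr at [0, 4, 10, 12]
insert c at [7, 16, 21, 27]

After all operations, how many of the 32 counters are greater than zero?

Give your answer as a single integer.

Step 1: insert xil at [0, 16, 21, 25] -> counters=[1,0,0,0,0,0,0,0,0,0,0,0,0,0,0,0,1,0,0,0,0,1,0,0,0,1,0,0,0,0,0,0]
Step 2: insert oe at [1, 2, 8, 23] -> counters=[1,1,1,0,0,0,0,0,1,0,0,0,0,0,0,0,1,0,0,0,0,1,0,1,0,1,0,0,0,0,0,0]
Step 3: insert c at [7, 16, 21, 27] -> counters=[1,1,1,0,0,0,0,1,1,0,0,0,0,0,0,0,2,0,0,0,0,2,0,1,0,1,0,1,0,0,0,0]
Step 4: insert uyu at [2, 15, 25, 29] -> counters=[1,1,2,0,0,0,0,1,1,0,0,0,0,0,0,1,2,0,0,0,0,2,0,1,0,2,0,1,0,1,0,0]
Step 5: insert mr at [0, 4, 10, 12] -> counters=[2,1,2,0,1,0,0,1,1,0,1,0,1,0,0,1,2,0,0,0,0,2,0,1,0,2,0,1,0,1,0,0]
Step 6: insert d at [1, 5, 7, 15] -> counters=[2,2,2,0,1,1,0,2,1,0,1,0,1,0,0,2,2,0,0,0,0,2,0,1,0,2,0,1,0,1,0,0]
Step 7: insert c at [7, 16, 21, 27] -> counters=[2,2,2,0,1,1,0,3,1,0,1,0,1,0,0,2,3,0,0,0,0,3,0,1,0,2,0,2,0,1,0,0]
Step 8: insert mr at [0, 4, 10, 12] -> counters=[3,2,2,0,2,1,0,3,1,0,2,0,2,0,0,2,3,0,0,0,0,3,0,1,0,2,0,2,0,1,0,0]
Step 9: insert mr at [0, 4, 10, 12] -> counters=[4,2,2,0,3,1,0,3,1,0,3,0,3,0,0,2,3,0,0,0,0,3,0,1,0,2,0,2,0,1,0,0]
Step 10: delete d at [1, 5, 7, 15] -> counters=[4,1,2,0,3,0,0,2,1,0,3,0,3,0,0,1,3,0,0,0,0,3,0,1,0,2,0,2,0,1,0,0]
Step 11: insert xil at [0, 16, 21, 25] -> counters=[5,1,2,0,3,0,0,2,1,0,3,0,3,0,0,1,4,0,0,0,0,4,0,1,0,3,0,2,0,1,0,0]
Step 12: delete xil at [0, 16, 21, 25] -> counters=[4,1,2,0,3,0,0,2,1,0,3,0,3,0,0,1,3,0,0,0,0,3,0,1,0,2,0,2,0,1,0,0]
Step 13: insert c at [7, 16, 21, 27] -> counters=[4,1,2,0,3,0,0,3,1,0,3,0,3,0,0,1,4,0,0,0,0,4,0,1,0,2,0,3,0,1,0,0]
Step 14: delete oe at [1, 2, 8, 23] -> counters=[4,0,1,0,3,0,0,3,0,0,3,0,3,0,0,1,4,0,0,0,0,4,0,0,0,2,0,3,0,1,0,0]
Step 15: insert d at [1, 5, 7, 15] -> counters=[4,1,1,0,3,1,0,4,0,0,3,0,3,0,0,2,4,0,0,0,0,4,0,0,0,2,0,3,0,1,0,0]
Step 16: delete mr at [0, 4, 10, 12] -> counters=[3,1,1,0,2,1,0,4,0,0,2,0,2,0,0,2,4,0,0,0,0,4,0,0,0,2,0,3,0,1,0,0]
Step 17: insert c at [7, 16, 21, 27] -> counters=[3,1,1,0,2,1,0,5,0,0,2,0,2,0,0,2,5,0,0,0,0,5,0,0,0,2,0,4,0,1,0,0]
Final counters=[3,1,1,0,2,1,0,5,0,0,2,0,2,0,0,2,5,0,0,0,0,5,0,0,0,2,0,4,0,1,0,0] -> 14 nonzero

Answer: 14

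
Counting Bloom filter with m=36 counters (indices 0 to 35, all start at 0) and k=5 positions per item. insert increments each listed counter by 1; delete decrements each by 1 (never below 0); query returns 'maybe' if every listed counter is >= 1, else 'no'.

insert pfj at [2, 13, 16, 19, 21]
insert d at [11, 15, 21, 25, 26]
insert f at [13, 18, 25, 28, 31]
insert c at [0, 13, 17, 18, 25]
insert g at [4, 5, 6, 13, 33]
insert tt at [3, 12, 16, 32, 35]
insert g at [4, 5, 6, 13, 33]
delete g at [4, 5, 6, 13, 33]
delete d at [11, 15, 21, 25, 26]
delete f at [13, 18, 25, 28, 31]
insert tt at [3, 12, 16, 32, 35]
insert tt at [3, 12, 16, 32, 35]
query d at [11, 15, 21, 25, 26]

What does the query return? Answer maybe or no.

Answer: no

Derivation:
Step 1: insert pfj at [2, 13, 16, 19, 21] -> counters=[0,0,1,0,0,0,0,0,0,0,0,0,0,1,0,0,1,0,0,1,0,1,0,0,0,0,0,0,0,0,0,0,0,0,0,0]
Step 2: insert d at [11, 15, 21, 25, 26] -> counters=[0,0,1,0,0,0,0,0,0,0,0,1,0,1,0,1,1,0,0,1,0,2,0,0,0,1,1,0,0,0,0,0,0,0,0,0]
Step 3: insert f at [13, 18, 25, 28, 31] -> counters=[0,0,1,0,0,0,0,0,0,0,0,1,0,2,0,1,1,0,1,1,0,2,0,0,0,2,1,0,1,0,0,1,0,0,0,0]
Step 4: insert c at [0, 13, 17, 18, 25] -> counters=[1,0,1,0,0,0,0,0,0,0,0,1,0,3,0,1,1,1,2,1,0,2,0,0,0,3,1,0,1,0,0,1,0,0,0,0]
Step 5: insert g at [4, 5, 6, 13, 33] -> counters=[1,0,1,0,1,1,1,0,0,0,0,1,0,4,0,1,1,1,2,1,0,2,0,0,0,3,1,0,1,0,0,1,0,1,0,0]
Step 6: insert tt at [3, 12, 16, 32, 35] -> counters=[1,0,1,1,1,1,1,0,0,0,0,1,1,4,0,1,2,1,2,1,0,2,0,0,0,3,1,0,1,0,0,1,1,1,0,1]
Step 7: insert g at [4, 5, 6, 13, 33] -> counters=[1,0,1,1,2,2,2,0,0,0,0,1,1,5,0,1,2,1,2,1,0,2,0,0,0,3,1,0,1,0,0,1,1,2,0,1]
Step 8: delete g at [4, 5, 6, 13, 33] -> counters=[1,0,1,1,1,1,1,0,0,0,0,1,1,4,0,1,2,1,2,1,0,2,0,0,0,3,1,0,1,0,0,1,1,1,0,1]
Step 9: delete d at [11, 15, 21, 25, 26] -> counters=[1,0,1,1,1,1,1,0,0,0,0,0,1,4,0,0,2,1,2,1,0,1,0,0,0,2,0,0,1,0,0,1,1,1,0,1]
Step 10: delete f at [13, 18, 25, 28, 31] -> counters=[1,0,1,1,1,1,1,0,0,0,0,0,1,3,0,0,2,1,1,1,0,1,0,0,0,1,0,0,0,0,0,0,1,1,0,1]
Step 11: insert tt at [3, 12, 16, 32, 35] -> counters=[1,0,1,2,1,1,1,0,0,0,0,0,2,3,0,0,3,1,1,1,0,1,0,0,0,1,0,0,0,0,0,0,2,1,0,2]
Step 12: insert tt at [3, 12, 16, 32, 35] -> counters=[1,0,1,3,1,1,1,0,0,0,0,0,3,3,0,0,4,1,1,1,0,1,0,0,0,1,0,0,0,0,0,0,3,1,0,3]
Query d: check counters[11]=0 counters[15]=0 counters[21]=1 counters[25]=1 counters[26]=0 -> no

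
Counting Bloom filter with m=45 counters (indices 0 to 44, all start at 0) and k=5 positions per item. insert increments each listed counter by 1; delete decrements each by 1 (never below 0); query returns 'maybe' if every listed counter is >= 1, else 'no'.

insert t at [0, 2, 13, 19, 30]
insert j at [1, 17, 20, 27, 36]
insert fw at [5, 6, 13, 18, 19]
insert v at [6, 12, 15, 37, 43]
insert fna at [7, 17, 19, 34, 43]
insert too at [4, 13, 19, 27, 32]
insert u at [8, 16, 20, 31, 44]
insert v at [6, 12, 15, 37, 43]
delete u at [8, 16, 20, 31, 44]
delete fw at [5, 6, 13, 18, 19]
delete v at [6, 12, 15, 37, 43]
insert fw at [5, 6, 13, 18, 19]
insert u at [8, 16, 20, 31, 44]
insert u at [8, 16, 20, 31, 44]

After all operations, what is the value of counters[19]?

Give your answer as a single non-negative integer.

Step 1: insert t at [0, 2, 13, 19, 30] -> counters=[1,0,1,0,0,0,0,0,0,0,0,0,0,1,0,0,0,0,0,1,0,0,0,0,0,0,0,0,0,0,1,0,0,0,0,0,0,0,0,0,0,0,0,0,0]
Step 2: insert j at [1, 17, 20, 27, 36] -> counters=[1,1,1,0,0,0,0,0,0,0,0,0,0,1,0,0,0,1,0,1,1,0,0,0,0,0,0,1,0,0,1,0,0,0,0,0,1,0,0,0,0,0,0,0,0]
Step 3: insert fw at [5, 6, 13, 18, 19] -> counters=[1,1,1,0,0,1,1,0,0,0,0,0,0,2,0,0,0,1,1,2,1,0,0,0,0,0,0,1,0,0,1,0,0,0,0,0,1,0,0,0,0,0,0,0,0]
Step 4: insert v at [6, 12, 15, 37, 43] -> counters=[1,1,1,0,0,1,2,0,0,0,0,0,1,2,0,1,0,1,1,2,1,0,0,0,0,0,0,1,0,0,1,0,0,0,0,0,1,1,0,0,0,0,0,1,0]
Step 5: insert fna at [7, 17, 19, 34, 43] -> counters=[1,1,1,0,0,1,2,1,0,0,0,0,1,2,0,1,0,2,1,3,1,0,0,0,0,0,0,1,0,0,1,0,0,0,1,0,1,1,0,0,0,0,0,2,0]
Step 6: insert too at [4, 13, 19, 27, 32] -> counters=[1,1,1,0,1,1,2,1,0,0,0,0,1,3,0,1,0,2,1,4,1,0,0,0,0,0,0,2,0,0,1,0,1,0,1,0,1,1,0,0,0,0,0,2,0]
Step 7: insert u at [8, 16, 20, 31, 44] -> counters=[1,1,1,0,1,1,2,1,1,0,0,0,1,3,0,1,1,2,1,4,2,0,0,0,0,0,0,2,0,0,1,1,1,0,1,0,1,1,0,0,0,0,0,2,1]
Step 8: insert v at [6, 12, 15, 37, 43] -> counters=[1,1,1,0,1,1,3,1,1,0,0,0,2,3,0,2,1,2,1,4,2,0,0,0,0,0,0,2,0,0,1,1,1,0,1,0,1,2,0,0,0,0,0,3,1]
Step 9: delete u at [8, 16, 20, 31, 44] -> counters=[1,1,1,0,1,1,3,1,0,0,0,0,2,3,0,2,0,2,1,4,1,0,0,0,0,0,0,2,0,0,1,0,1,0,1,0,1,2,0,0,0,0,0,3,0]
Step 10: delete fw at [5, 6, 13, 18, 19] -> counters=[1,1,1,0,1,0,2,1,0,0,0,0,2,2,0,2,0,2,0,3,1,0,0,0,0,0,0,2,0,0,1,0,1,0,1,0,1,2,0,0,0,0,0,3,0]
Step 11: delete v at [6, 12, 15, 37, 43] -> counters=[1,1,1,0,1,0,1,1,0,0,0,0,1,2,0,1,0,2,0,3,1,0,0,0,0,0,0,2,0,0,1,0,1,0,1,0,1,1,0,0,0,0,0,2,0]
Step 12: insert fw at [5, 6, 13, 18, 19] -> counters=[1,1,1,0,1,1,2,1,0,0,0,0,1,3,0,1,0,2,1,4,1,0,0,0,0,0,0,2,0,0,1,0,1,0,1,0,1,1,0,0,0,0,0,2,0]
Step 13: insert u at [8, 16, 20, 31, 44] -> counters=[1,1,1,0,1,1,2,1,1,0,0,0,1,3,0,1,1,2,1,4,2,0,0,0,0,0,0,2,0,0,1,1,1,0,1,0,1,1,0,0,0,0,0,2,1]
Step 14: insert u at [8, 16, 20, 31, 44] -> counters=[1,1,1,0,1,1,2,1,2,0,0,0,1,3,0,1,2,2,1,4,3,0,0,0,0,0,0,2,0,0,1,2,1,0,1,0,1,1,0,0,0,0,0,2,2]
Final counters=[1,1,1,0,1,1,2,1,2,0,0,0,1,3,0,1,2,2,1,4,3,0,0,0,0,0,0,2,0,0,1,2,1,0,1,0,1,1,0,0,0,0,0,2,2] -> counters[19]=4

Answer: 4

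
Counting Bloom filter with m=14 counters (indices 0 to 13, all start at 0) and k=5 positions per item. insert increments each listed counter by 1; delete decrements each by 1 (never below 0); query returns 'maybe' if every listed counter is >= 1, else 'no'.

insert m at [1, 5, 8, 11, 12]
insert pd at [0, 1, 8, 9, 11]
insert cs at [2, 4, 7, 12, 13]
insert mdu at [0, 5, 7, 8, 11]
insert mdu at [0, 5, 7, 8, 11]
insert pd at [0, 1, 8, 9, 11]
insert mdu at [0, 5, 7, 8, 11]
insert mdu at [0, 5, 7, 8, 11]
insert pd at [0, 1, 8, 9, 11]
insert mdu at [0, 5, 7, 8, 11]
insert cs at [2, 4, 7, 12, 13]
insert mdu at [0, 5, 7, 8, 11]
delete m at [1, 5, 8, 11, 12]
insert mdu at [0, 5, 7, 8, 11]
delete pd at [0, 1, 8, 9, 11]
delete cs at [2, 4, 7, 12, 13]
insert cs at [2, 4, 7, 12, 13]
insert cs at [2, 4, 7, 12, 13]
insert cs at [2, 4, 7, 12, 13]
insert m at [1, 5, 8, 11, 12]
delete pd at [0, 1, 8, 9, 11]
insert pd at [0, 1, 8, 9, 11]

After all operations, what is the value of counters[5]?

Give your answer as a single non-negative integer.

Step 1: insert m at [1, 5, 8, 11, 12] -> counters=[0,1,0,0,0,1,0,0,1,0,0,1,1,0]
Step 2: insert pd at [0, 1, 8, 9, 11] -> counters=[1,2,0,0,0,1,0,0,2,1,0,2,1,0]
Step 3: insert cs at [2, 4, 7, 12, 13] -> counters=[1,2,1,0,1,1,0,1,2,1,0,2,2,1]
Step 4: insert mdu at [0, 5, 7, 8, 11] -> counters=[2,2,1,0,1,2,0,2,3,1,0,3,2,1]
Step 5: insert mdu at [0, 5, 7, 8, 11] -> counters=[3,2,1,0,1,3,0,3,4,1,0,4,2,1]
Step 6: insert pd at [0, 1, 8, 9, 11] -> counters=[4,3,1,0,1,3,0,3,5,2,0,5,2,1]
Step 7: insert mdu at [0, 5, 7, 8, 11] -> counters=[5,3,1,0,1,4,0,4,6,2,0,6,2,1]
Step 8: insert mdu at [0, 5, 7, 8, 11] -> counters=[6,3,1,0,1,5,0,5,7,2,0,7,2,1]
Step 9: insert pd at [0, 1, 8, 9, 11] -> counters=[7,4,1,0,1,5,0,5,8,3,0,8,2,1]
Step 10: insert mdu at [0, 5, 7, 8, 11] -> counters=[8,4,1,0,1,6,0,6,9,3,0,9,2,1]
Step 11: insert cs at [2, 4, 7, 12, 13] -> counters=[8,4,2,0,2,6,0,7,9,3,0,9,3,2]
Step 12: insert mdu at [0, 5, 7, 8, 11] -> counters=[9,4,2,0,2,7,0,8,10,3,0,10,3,2]
Step 13: delete m at [1, 5, 8, 11, 12] -> counters=[9,3,2,0,2,6,0,8,9,3,0,9,2,2]
Step 14: insert mdu at [0, 5, 7, 8, 11] -> counters=[10,3,2,0,2,7,0,9,10,3,0,10,2,2]
Step 15: delete pd at [0, 1, 8, 9, 11] -> counters=[9,2,2,0,2,7,0,9,9,2,0,9,2,2]
Step 16: delete cs at [2, 4, 7, 12, 13] -> counters=[9,2,1,0,1,7,0,8,9,2,0,9,1,1]
Step 17: insert cs at [2, 4, 7, 12, 13] -> counters=[9,2,2,0,2,7,0,9,9,2,0,9,2,2]
Step 18: insert cs at [2, 4, 7, 12, 13] -> counters=[9,2,3,0,3,7,0,10,9,2,0,9,3,3]
Step 19: insert cs at [2, 4, 7, 12, 13] -> counters=[9,2,4,0,4,7,0,11,9,2,0,9,4,4]
Step 20: insert m at [1, 5, 8, 11, 12] -> counters=[9,3,4,0,4,8,0,11,10,2,0,10,5,4]
Step 21: delete pd at [0, 1, 8, 9, 11] -> counters=[8,2,4,0,4,8,0,11,9,1,0,9,5,4]
Step 22: insert pd at [0, 1, 8, 9, 11] -> counters=[9,3,4,0,4,8,0,11,10,2,0,10,5,4]
Final counters=[9,3,4,0,4,8,0,11,10,2,0,10,5,4] -> counters[5]=8

Answer: 8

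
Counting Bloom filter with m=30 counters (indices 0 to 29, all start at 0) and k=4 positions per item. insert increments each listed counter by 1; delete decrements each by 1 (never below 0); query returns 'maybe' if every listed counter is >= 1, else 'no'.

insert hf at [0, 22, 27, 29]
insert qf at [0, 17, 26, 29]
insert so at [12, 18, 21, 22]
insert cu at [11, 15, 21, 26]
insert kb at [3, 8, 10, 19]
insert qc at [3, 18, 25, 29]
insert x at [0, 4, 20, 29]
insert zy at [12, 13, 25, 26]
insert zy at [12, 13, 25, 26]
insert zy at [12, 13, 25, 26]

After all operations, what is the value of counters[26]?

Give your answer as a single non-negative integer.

Answer: 5

Derivation:
Step 1: insert hf at [0, 22, 27, 29] -> counters=[1,0,0,0,0,0,0,0,0,0,0,0,0,0,0,0,0,0,0,0,0,0,1,0,0,0,0,1,0,1]
Step 2: insert qf at [0, 17, 26, 29] -> counters=[2,0,0,0,0,0,0,0,0,0,0,0,0,0,0,0,0,1,0,0,0,0,1,0,0,0,1,1,0,2]
Step 3: insert so at [12, 18, 21, 22] -> counters=[2,0,0,0,0,0,0,0,0,0,0,0,1,0,0,0,0,1,1,0,0,1,2,0,0,0,1,1,0,2]
Step 4: insert cu at [11, 15, 21, 26] -> counters=[2,0,0,0,0,0,0,0,0,0,0,1,1,0,0,1,0,1,1,0,0,2,2,0,0,0,2,1,0,2]
Step 5: insert kb at [3, 8, 10, 19] -> counters=[2,0,0,1,0,0,0,0,1,0,1,1,1,0,0,1,0,1,1,1,0,2,2,0,0,0,2,1,0,2]
Step 6: insert qc at [3, 18, 25, 29] -> counters=[2,0,0,2,0,0,0,0,1,0,1,1,1,0,0,1,0,1,2,1,0,2,2,0,0,1,2,1,0,3]
Step 7: insert x at [0, 4, 20, 29] -> counters=[3,0,0,2,1,0,0,0,1,0,1,1,1,0,0,1,0,1,2,1,1,2,2,0,0,1,2,1,0,4]
Step 8: insert zy at [12, 13, 25, 26] -> counters=[3,0,0,2,1,0,0,0,1,0,1,1,2,1,0,1,0,1,2,1,1,2,2,0,0,2,3,1,0,4]
Step 9: insert zy at [12, 13, 25, 26] -> counters=[3,0,0,2,1,0,0,0,1,0,1,1,3,2,0,1,0,1,2,1,1,2,2,0,0,3,4,1,0,4]
Step 10: insert zy at [12, 13, 25, 26] -> counters=[3,0,0,2,1,0,0,0,1,0,1,1,4,3,0,1,0,1,2,1,1,2,2,0,0,4,5,1,0,4]
Final counters=[3,0,0,2,1,0,0,0,1,0,1,1,4,3,0,1,0,1,2,1,1,2,2,0,0,4,5,1,0,4] -> counters[26]=5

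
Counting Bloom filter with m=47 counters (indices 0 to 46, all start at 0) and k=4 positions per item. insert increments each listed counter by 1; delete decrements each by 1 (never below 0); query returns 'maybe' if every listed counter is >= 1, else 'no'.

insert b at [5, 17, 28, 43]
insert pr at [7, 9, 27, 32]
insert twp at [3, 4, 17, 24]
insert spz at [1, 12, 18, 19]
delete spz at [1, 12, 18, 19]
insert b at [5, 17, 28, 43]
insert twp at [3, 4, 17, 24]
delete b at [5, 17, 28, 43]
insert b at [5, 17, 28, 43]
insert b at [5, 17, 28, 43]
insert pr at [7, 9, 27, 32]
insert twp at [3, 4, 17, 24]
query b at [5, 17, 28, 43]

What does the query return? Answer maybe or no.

Step 1: insert b at [5, 17, 28, 43] -> counters=[0,0,0,0,0,1,0,0,0,0,0,0,0,0,0,0,0,1,0,0,0,0,0,0,0,0,0,0,1,0,0,0,0,0,0,0,0,0,0,0,0,0,0,1,0,0,0]
Step 2: insert pr at [7, 9, 27, 32] -> counters=[0,0,0,0,0,1,0,1,0,1,0,0,0,0,0,0,0,1,0,0,0,0,0,0,0,0,0,1,1,0,0,0,1,0,0,0,0,0,0,0,0,0,0,1,0,0,0]
Step 3: insert twp at [3, 4, 17, 24] -> counters=[0,0,0,1,1,1,0,1,0,1,0,0,0,0,0,0,0,2,0,0,0,0,0,0,1,0,0,1,1,0,0,0,1,0,0,0,0,0,0,0,0,0,0,1,0,0,0]
Step 4: insert spz at [1, 12, 18, 19] -> counters=[0,1,0,1,1,1,0,1,0,1,0,0,1,0,0,0,0,2,1,1,0,0,0,0,1,0,0,1,1,0,0,0,1,0,0,0,0,0,0,0,0,0,0,1,0,0,0]
Step 5: delete spz at [1, 12, 18, 19] -> counters=[0,0,0,1,1,1,0,1,0,1,0,0,0,0,0,0,0,2,0,0,0,0,0,0,1,0,0,1,1,0,0,0,1,0,0,0,0,0,0,0,0,0,0,1,0,0,0]
Step 6: insert b at [5, 17, 28, 43] -> counters=[0,0,0,1,1,2,0,1,0,1,0,0,0,0,0,0,0,3,0,0,0,0,0,0,1,0,0,1,2,0,0,0,1,0,0,0,0,0,0,0,0,0,0,2,0,0,0]
Step 7: insert twp at [3, 4, 17, 24] -> counters=[0,0,0,2,2,2,0,1,0,1,0,0,0,0,0,0,0,4,0,0,0,0,0,0,2,0,0,1,2,0,0,0,1,0,0,0,0,0,0,0,0,0,0,2,0,0,0]
Step 8: delete b at [5, 17, 28, 43] -> counters=[0,0,0,2,2,1,0,1,0,1,0,0,0,0,0,0,0,3,0,0,0,0,0,0,2,0,0,1,1,0,0,0,1,0,0,0,0,0,0,0,0,0,0,1,0,0,0]
Step 9: insert b at [5, 17, 28, 43] -> counters=[0,0,0,2,2,2,0,1,0,1,0,0,0,0,0,0,0,4,0,0,0,0,0,0,2,0,0,1,2,0,0,0,1,0,0,0,0,0,0,0,0,0,0,2,0,0,0]
Step 10: insert b at [5, 17, 28, 43] -> counters=[0,0,0,2,2,3,0,1,0,1,0,0,0,0,0,0,0,5,0,0,0,0,0,0,2,0,0,1,3,0,0,0,1,0,0,0,0,0,0,0,0,0,0,3,0,0,0]
Step 11: insert pr at [7, 9, 27, 32] -> counters=[0,0,0,2,2,3,0,2,0,2,0,0,0,0,0,0,0,5,0,0,0,0,0,0,2,0,0,2,3,0,0,0,2,0,0,0,0,0,0,0,0,0,0,3,0,0,0]
Step 12: insert twp at [3, 4, 17, 24] -> counters=[0,0,0,3,3,3,0,2,0,2,0,0,0,0,0,0,0,6,0,0,0,0,0,0,3,0,0,2,3,0,0,0,2,0,0,0,0,0,0,0,0,0,0,3,0,0,0]
Query b: check counters[5]=3 counters[17]=6 counters[28]=3 counters[43]=3 -> maybe

Answer: maybe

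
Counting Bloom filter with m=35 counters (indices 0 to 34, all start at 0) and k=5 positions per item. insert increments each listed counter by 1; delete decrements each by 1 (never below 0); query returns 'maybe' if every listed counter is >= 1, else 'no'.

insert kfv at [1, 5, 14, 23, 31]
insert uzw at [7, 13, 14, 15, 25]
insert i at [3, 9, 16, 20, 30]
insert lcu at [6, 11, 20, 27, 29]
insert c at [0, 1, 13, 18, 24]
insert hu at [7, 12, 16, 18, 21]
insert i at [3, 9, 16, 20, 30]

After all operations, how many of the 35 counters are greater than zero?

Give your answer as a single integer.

Step 1: insert kfv at [1, 5, 14, 23, 31] -> counters=[0,1,0,0,0,1,0,0,0,0,0,0,0,0,1,0,0,0,0,0,0,0,0,1,0,0,0,0,0,0,0,1,0,0,0]
Step 2: insert uzw at [7, 13, 14, 15, 25] -> counters=[0,1,0,0,0,1,0,1,0,0,0,0,0,1,2,1,0,0,0,0,0,0,0,1,0,1,0,0,0,0,0,1,0,0,0]
Step 3: insert i at [3, 9, 16, 20, 30] -> counters=[0,1,0,1,0,1,0,1,0,1,0,0,0,1,2,1,1,0,0,0,1,0,0,1,0,1,0,0,0,0,1,1,0,0,0]
Step 4: insert lcu at [6, 11, 20, 27, 29] -> counters=[0,1,0,1,0,1,1,1,0,1,0,1,0,1,2,1,1,0,0,0,2,0,0,1,0,1,0,1,0,1,1,1,0,0,0]
Step 5: insert c at [0, 1, 13, 18, 24] -> counters=[1,2,0,1,0,1,1,1,0,1,0,1,0,2,2,1,1,0,1,0,2,0,0,1,1,1,0,1,0,1,1,1,0,0,0]
Step 6: insert hu at [7, 12, 16, 18, 21] -> counters=[1,2,0,1,0,1,1,2,0,1,0,1,1,2,2,1,2,0,2,0,2,1,0,1,1,1,0,1,0,1,1,1,0,0,0]
Step 7: insert i at [3, 9, 16, 20, 30] -> counters=[1,2,0,2,0,1,1,2,0,2,0,1,1,2,2,1,3,0,2,0,3,1,0,1,1,1,0,1,0,1,2,1,0,0,0]
Final counters=[1,2,0,2,0,1,1,2,0,2,0,1,1,2,2,1,3,0,2,0,3,1,0,1,1,1,0,1,0,1,2,1,0,0,0] -> 23 nonzero

Answer: 23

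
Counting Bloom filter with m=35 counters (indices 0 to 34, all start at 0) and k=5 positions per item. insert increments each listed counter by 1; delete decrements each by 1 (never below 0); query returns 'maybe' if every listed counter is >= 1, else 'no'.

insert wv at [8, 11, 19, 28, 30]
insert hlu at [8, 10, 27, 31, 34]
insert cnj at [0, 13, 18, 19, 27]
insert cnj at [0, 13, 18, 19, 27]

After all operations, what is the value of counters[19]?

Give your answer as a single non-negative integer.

Step 1: insert wv at [8, 11, 19, 28, 30] -> counters=[0,0,0,0,0,0,0,0,1,0,0,1,0,0,0,0,0,0,0,1,0,0,0,0,0,0,0,0,1,0,1,0,0,0,0]
Step 2: insert hlu at [8, 10, 27, 31, 34] -> counters=[0,0,0,0,0,0,0,0,2,0,1,1,0,0,0,0,0,0,0,1,0,0,0,0,0,0,0,1,1,0,1,1,0,0,1]
Step 3: insert cnj at [0, 13, 18, 19, 27] -> counters=[1,0,0,0,0,0,0,0,2,0,1,1,0,1,0,0,0,0,1,2,0,0,0,0,0,0,0,2,1,0,1,1,0,0,1]
Step 4: insert cnj at [0, 13, 18, 19, 27] -> counters=[2,0,0,0,0,0,0,0,2,0,1,1,0,2,0,0,0,0,2,3,0,0,0,0,0,0,0,3,1,0,1,1,0,0,1]
Final counters=[2,0,0,0,0,0,0,0,2,0,1,1,0,2,0,0,0,0,2,3,0,0,0,0,0,0,0,3,1,0,1,1,0,0,1] -> counters[19]=3

Answer: 3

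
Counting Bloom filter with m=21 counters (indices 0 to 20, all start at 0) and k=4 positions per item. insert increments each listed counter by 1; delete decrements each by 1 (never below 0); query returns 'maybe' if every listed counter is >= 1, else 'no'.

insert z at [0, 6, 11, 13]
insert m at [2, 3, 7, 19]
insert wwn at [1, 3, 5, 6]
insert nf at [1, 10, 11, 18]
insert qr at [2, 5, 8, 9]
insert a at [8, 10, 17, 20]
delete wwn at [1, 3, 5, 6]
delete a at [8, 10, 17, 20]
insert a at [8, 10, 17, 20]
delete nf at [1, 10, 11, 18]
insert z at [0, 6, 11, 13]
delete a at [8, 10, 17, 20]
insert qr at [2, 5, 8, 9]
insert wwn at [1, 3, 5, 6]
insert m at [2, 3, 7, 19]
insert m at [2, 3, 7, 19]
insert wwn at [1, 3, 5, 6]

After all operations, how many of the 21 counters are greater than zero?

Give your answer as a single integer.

Step 1: insert z at [0, 6, 11, 13] -> counters=[1,0,0,0,0,0,1,0,0,0,0,1,0,1,0,0,0,0,0,0,0]
Step 2: insert m at [2, 3, 7, 19] -> counters=[1,0,1,1,0,0,1,1,0,0,0,1,0,1,0,0,0,0,0,1,0]
Step 3: insert wwn at [1, 3, 5, 6] -> counters=[1,1,1,2,0,1,2,1,0,0,0,1,0,1,0,0,0,0,0,1,0]
Step 4: insert nf at [1, 10, 11, 18] -> counters=[1,2,1,2,0,1,2,1,0,0,1,2,0,1,0,0,0,0,1,1,0]
Step 5: insert qr at [2, 5, 8, 9] -> counters=[1,2,2,2,0,2,2,1,1,1,1,2,0,1,0,0,0,0,1,1,0]
Step 6: insert a at [8, 10, 17, 20] -> counters=[1,2,2,2,0,2,2,1,2,1,2,2,0,1,0,0,0,1,1,1,1]
Step 7: delete wwn at [1, 3, 5, 6] -> counters=[1,1,2,1,0,1,1,1,2,1,2,2,0,1,0,0,0,1,1,1,1]
Step 8: delete a at [8, 10, 17, 20] -> counters=[1,1,2,1,0,1,1,1,1,1,1,2,0,1,0,0,0,0,1,1,0]
Step 9: insert a at [8, 10, 17, 20] -> counters=[1,1,2,1,0,1,1,1,2,1,2,2,0,1,0,0,0,1,1,1,1]
Step 10: delete nf at [1, 10, 11, 18] -> counters=[1,0,2,1,0,1,1,1,2,1,1,1,0,1,0,0,0,1,0,1,1]
Step 11: insert z at [0, 6, 11, 13] -> counters=[2,0,2,1,0,1,2,1,2,1,1,2,0,2,0,0,0,1,0,1,1]
Step 12: delete a at [8, 10, 17, 20] -> counters=[2,0,2,1,0,1,2,1,1,1,0,2,0,2,0,0,0,0,0,1,0]
Step 13: insert qr at [2, 5, 8, 9] -> counters=[2,0,3,1,0,2,2,1,2,2,0,2,0,2,0,0,0,0,0,1,0]
Step 14: insert wwn at [1, 3, 5, 6] -> counters=[2,1,3,2,0,3,3,1,2,2,0,2,0,2,0,0,0,0,0,1,0]
Step 15: insert m at [2, 3, 7, 19] -> counters=[2,1,4,3,0,3,3,2,2,2,0,2,0,2,0,0,0,0,0,2,0]
Step 16: insert m at [2, 3, 7, 19] -> counters=[2,1,5,4,0,3,3,3,2,2,0,2,0,2,0,0,0,0,0,3,0]
Step 17: insert wwn at [1, 3, 5, 6] -> counters=[2,2,5,5,0,4,4,3,2,2,0,2,0,2,0,0,0,0,0,3,0]
Final counters=[2,2,5,5,0,4,4,3,2,2,0,2,0,2,0,0,0,0,0,3,0] -> 12 nonzero

Answer: 12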